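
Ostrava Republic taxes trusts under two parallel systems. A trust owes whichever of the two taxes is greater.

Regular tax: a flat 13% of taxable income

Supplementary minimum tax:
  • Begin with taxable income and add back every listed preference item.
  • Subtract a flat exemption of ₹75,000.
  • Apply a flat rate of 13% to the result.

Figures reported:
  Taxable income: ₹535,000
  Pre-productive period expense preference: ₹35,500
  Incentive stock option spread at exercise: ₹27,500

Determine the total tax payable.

Regular tax:
  ₹535,000 × 13% = ₹69,550

Supplementary minimum tax:
  Adjusted income: ₹535,000 + ₹35,500 + ₹27,500 = ₹598,000
  Less exemption ₹75,000 → base ₹523,000
  ₹523,000 × 13% = ₹67,990

₹69,550 > ₹67,990, so the regular tax governs.

₹69,550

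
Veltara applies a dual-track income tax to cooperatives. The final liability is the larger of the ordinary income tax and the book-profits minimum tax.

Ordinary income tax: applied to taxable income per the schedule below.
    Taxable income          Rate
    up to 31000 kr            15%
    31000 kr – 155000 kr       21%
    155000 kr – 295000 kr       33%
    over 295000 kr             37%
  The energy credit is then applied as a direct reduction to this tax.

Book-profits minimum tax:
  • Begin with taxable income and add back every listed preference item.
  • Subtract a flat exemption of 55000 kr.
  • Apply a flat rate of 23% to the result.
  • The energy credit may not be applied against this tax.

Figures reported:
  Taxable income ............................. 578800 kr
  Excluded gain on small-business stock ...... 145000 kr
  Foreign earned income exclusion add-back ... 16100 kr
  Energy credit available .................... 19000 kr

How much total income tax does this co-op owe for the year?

162896 kr

Ordinary income tax:
  31000 kr × 15% = 4650 kr
  124000 kr × 21% = 26040 kr
  140000 kr × 33% = 46200 kr
  283800 kr × 37% = 105006 kr
  → 181896 kr
  Less energy credit 19000 kr → 162896 kr

Book-profits minimum tax:
  Adjusted income: 578800 kr + 145000 kr + 16100 kr = 739900 kr
  Less exemption 55000 kr → base 684900 kr
  684900 kr × 23% = 157527 kr

162896 kr > 157527 kr, so the ordinary income tax governs.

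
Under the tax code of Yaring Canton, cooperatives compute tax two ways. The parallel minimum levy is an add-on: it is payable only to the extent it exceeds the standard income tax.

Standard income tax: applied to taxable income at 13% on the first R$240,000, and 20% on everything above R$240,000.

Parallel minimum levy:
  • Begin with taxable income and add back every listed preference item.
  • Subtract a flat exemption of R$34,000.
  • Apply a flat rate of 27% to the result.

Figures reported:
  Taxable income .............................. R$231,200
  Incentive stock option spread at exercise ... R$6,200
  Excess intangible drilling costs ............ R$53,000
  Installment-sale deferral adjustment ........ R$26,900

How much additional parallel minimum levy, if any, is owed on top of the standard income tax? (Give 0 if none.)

Parallel minimum levy:
  Adjusted income: R$231,200 + R$6,200 + R$53,000 + R$26,900 = R$317,300
  Less exemption R$34,000 → base R$283,300
  R$283,300 × 27% = R$76,491

Standard income tax:
  R$231,200 × 13% = R$30,056

Excess of parallel minimum levy over standard income tax: R$76,491 − R$30,056 = R$46,435.

R$46,435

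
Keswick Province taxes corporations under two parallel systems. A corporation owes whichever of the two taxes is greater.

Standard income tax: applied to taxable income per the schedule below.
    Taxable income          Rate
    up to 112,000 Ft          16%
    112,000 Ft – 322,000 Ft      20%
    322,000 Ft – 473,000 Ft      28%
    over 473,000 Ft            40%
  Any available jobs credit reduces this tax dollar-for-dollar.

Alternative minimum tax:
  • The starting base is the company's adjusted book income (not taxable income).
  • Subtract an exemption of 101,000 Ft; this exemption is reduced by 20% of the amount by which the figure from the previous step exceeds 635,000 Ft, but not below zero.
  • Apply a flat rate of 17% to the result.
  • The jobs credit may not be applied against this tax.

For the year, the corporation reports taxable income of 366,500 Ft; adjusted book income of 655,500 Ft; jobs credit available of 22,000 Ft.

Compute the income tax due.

94,962 Ft

Alternative minimum tax:
  Base (adjusted book income): 655,500 Ft
  Exemption: 101,000 Ft − 20% × (655,500 Ft − 635,000 Ft) = 101,000 Ft − 4,100 Ft = 96,900 Ft
  Base: 655,500 Ft − 96,900 Ft = 558,600 Ft
  558,600 Ft × 17% = 94,962 Ft

Standard income tax:
  112,000 Ft × 16% = 17,920 Ft
  210,000 Ft × 20% = 42,000 Ft
  44,500 Ft × 28% = 12,460 Ft
  → 72,380 Ft
  Less jobs credit 22,000 Ft → 50,380 Ft

94,962 Ft > 50,380 Ft, so the alternative minimum tax is the binding amount.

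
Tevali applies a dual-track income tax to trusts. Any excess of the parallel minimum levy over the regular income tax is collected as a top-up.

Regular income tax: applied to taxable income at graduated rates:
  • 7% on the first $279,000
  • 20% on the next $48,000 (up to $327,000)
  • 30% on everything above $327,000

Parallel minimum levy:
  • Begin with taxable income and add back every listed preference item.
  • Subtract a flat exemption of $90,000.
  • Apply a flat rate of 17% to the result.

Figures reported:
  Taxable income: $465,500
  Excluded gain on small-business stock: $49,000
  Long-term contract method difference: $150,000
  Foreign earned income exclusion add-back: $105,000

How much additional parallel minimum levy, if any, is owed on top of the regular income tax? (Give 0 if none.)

$44,835

Parallel minimum levy:
  Adjusted income: $465,500 + $49,000 + $150,000 + $105,000 = $769,500
  Less exemption $90,000 → base $679,500
  $679,500 × 17% = $115,515

Regular income tax:
  $279,000 × 7% = $19,530
  $48,000 × 20% = $9,600
  $138,500 × 30% = $41,550
  → $70,680

Excess of parallel minimum levy over regular income tax: $115,515 − $70,680 = $44,835.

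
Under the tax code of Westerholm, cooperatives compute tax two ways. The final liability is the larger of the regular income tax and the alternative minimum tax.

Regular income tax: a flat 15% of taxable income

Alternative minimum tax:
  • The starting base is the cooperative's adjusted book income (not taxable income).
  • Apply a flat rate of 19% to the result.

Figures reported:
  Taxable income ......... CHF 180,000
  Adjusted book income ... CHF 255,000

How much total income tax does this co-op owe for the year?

CHF 48,450

Regular income tax:
  CHF 180,000 × 15% = CHF 27,000

Alternative minimum tax:
  Base (adjusted book income): CHF 255,000
  CHF 255,000 × 19% = CHF 48,450

CHF 48,450 > CHF 27,000, so the alternative minimum tax is the binding amount.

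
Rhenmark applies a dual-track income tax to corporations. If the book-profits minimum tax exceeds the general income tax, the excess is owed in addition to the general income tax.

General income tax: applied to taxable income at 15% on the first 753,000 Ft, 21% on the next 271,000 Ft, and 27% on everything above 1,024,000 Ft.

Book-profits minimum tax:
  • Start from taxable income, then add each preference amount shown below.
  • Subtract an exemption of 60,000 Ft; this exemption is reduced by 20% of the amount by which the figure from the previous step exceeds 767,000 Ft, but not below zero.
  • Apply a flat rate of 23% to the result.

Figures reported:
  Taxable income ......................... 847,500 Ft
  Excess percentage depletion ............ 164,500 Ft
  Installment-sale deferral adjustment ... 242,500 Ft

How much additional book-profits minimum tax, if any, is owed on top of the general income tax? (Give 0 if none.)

155,740 Ft

Book-profits minimum tax:
  Adjusted income: 847,500 Ft + 164,500 Ft + 242,500 Ft = 1,254,500 Ft
  Exemption: 20% × (1,254,500 Ft − 767,000 Ft) = 97,500 Ft ≥ 60,000 Ft, so the exemption is fully phased out
  Base: 1,254,500 Ft − 0 Ft = 1,254,500 Ft
  1,254,500 Ft × 23% = 288,535 Ft

General income tax:
  753,000 Ft × 15% = 112,950 Ft
  94,500 Ft × 21% = 19,845 Ft
  → 132,795 Ft

Excess of book-profits minimum tax over general income tax: 288,535 Ft − 132,795 Ft = 155,740 Ft.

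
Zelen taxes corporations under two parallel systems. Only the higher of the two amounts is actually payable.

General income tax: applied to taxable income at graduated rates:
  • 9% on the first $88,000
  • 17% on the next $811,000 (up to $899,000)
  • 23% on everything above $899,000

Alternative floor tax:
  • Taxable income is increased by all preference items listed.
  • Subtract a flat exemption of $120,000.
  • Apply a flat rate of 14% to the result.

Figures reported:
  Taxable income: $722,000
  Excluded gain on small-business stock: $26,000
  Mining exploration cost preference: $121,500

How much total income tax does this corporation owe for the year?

$115,700

General income tax:
  $88,000 × 9% = $7,920
  $634,000 × 17% = $107,780
  → $115,700

Alternative floor tax:
  Adjusted income: $722,000 + $26,000 + $121,500 = $869,500
  Less exemption $120,000 → base $749,500
  $749,500 × 14% = $104,930

$115,700 > $104,930, so the general income tax governs.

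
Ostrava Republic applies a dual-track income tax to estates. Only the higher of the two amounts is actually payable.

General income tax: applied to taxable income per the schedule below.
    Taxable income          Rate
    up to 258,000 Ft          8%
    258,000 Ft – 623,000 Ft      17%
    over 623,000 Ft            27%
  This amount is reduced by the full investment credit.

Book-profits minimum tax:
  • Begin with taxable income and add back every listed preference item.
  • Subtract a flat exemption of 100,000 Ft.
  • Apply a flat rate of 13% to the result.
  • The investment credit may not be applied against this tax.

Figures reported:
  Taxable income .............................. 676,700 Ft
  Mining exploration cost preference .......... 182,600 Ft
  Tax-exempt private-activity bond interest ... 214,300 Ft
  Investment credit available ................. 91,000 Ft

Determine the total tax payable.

126,568 Ft

Book-profits minimum tax:
  Adjusted income: 676,700 Ft + 182,600 Ft + 214,300 Ft = 1,073,600 Ft
  Less exemption 100,000 Ft → base 973,600 Ft
  973,600 Ft × 13% = 126,568 Ft

General income tax:
  258,000 Ft × 8% = 20,640 Ft
  365,000 Ft × 17% = 62,050 Ft
  53,700 Ft × 27% = 14,499 Ft
  → 97,189 Ft
  Less investment credit 91,000 Ft → 6,189 Ft

126,568 Ft > 6,189 Ft, so the book-profits minimum tax is the binding amount.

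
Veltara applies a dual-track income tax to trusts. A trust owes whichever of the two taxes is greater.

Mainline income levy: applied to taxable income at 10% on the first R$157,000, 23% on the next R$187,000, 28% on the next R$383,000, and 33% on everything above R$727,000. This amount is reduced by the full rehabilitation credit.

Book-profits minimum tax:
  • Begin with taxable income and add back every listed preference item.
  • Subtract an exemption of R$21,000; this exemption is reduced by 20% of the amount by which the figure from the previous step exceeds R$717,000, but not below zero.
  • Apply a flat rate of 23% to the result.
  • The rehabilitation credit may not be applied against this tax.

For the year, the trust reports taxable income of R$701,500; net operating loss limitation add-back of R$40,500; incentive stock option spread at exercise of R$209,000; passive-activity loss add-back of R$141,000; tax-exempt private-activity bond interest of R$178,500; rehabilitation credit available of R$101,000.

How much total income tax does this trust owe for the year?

R$292,215

Book-profits minimum tax:
  Adjusted income: R$701,500 + R$40,500 + R$209,000 + R$141,000 + R$178,500 = R$1,270,500
  Exemption: 20% × (R$1,270,500 − R$717,000) = R$110,700 ≥ R$21,000, so the exemption is fully phased out
  Base: R$1,270,500 − R$0 = R$1,270,500
  R$1,270,500 × 23% = R$292,215

Mainline income levy:
  R$157,000 × 10% = R$15,700
  R$187,000 × 23% = R$43,010
  R$357,500 × 28% = R$100,100
  → R$158,810
  Less rehabilitation credit R$101,000 → R$57,810

R$292,215 > R$57,810, so the book-profits minimum tax is the binding amount.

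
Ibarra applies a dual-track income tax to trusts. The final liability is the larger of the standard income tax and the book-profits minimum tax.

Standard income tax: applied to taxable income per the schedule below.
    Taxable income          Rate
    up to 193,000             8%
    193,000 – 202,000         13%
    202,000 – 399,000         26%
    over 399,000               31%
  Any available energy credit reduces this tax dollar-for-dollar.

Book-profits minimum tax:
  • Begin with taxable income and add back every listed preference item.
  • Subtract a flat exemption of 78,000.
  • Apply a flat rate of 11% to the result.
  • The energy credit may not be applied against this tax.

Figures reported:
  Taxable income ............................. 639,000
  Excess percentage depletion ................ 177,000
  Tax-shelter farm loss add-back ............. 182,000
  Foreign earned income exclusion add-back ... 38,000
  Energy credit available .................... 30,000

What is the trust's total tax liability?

Book-profits minimum tax:
  Adjusted income: 639,000 + 177,000 + 182,000 + 38,000 = 1,036,000
  Less exemption 78,000 → base 958,000
  958,000 × 11% = 105,380

Standard income tax:
  193,000 × 8% = 15,440
  9,000 × 13% = 1,170
  197,000 × 26% = 51,220
  240,000 × 31% = 74,400
  → 142,230
  Less energy credit 30,000 → 112,230

112,230 > 105,380, so the standard income tax governs.

112,230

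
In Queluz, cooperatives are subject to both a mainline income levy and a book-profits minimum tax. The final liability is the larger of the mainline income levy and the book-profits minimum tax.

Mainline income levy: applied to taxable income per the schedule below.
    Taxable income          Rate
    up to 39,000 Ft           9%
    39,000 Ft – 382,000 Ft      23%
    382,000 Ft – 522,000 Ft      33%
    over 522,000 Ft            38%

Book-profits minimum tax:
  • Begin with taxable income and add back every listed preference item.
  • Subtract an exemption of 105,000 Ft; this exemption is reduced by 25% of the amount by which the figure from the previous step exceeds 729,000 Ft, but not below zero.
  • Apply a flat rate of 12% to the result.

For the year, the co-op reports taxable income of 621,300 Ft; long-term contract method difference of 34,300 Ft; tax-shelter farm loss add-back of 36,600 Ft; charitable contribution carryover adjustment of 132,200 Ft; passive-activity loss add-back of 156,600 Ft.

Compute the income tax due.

166,334 Ft

Book-profits minimum tax:
  Adjusted income: 621,300 Ft + 34,300 Ft + 36,600 Ft + 132,200 Ft + 156,600 Ft = 981,000 Ft
  Exemption: 105,000 Ft − 25% × (981,000 Ft − 729,000 Ft) = 105,000 Ft − 63,000 Ft = 42,000 Ft
  Base: 981,000 Ft − 42,000 Ft = 939,000 Ft
  939,000 Ft × 12% = 112,680 Ft

Mainline income levy:
  39,000 Ft × 9% = 3,510 Ft
  343,000 Ft × 23% = 78,890 Ft
  140,000 Ft × 33% = 46,200 Ft
  99,300 Ft × 38% = 37,734 Ft
  → 166,334 Ft

166,334 Ft > 112,680 Ft, so the mainline income levy governs.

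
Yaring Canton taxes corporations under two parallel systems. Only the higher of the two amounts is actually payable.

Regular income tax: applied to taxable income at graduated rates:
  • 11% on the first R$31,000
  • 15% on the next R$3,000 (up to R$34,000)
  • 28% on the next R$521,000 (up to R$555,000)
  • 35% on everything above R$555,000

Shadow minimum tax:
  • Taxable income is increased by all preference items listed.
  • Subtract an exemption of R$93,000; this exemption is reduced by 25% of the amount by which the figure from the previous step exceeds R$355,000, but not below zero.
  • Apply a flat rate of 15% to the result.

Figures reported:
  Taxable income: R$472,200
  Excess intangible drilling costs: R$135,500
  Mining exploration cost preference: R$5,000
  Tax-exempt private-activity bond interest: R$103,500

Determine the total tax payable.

Regular income tax:
  R$31,000 × 11% = R$3,410
  R$3,000 × 15% = R$450
  R$438,200 × 28% = R$122,696
  → R$126,556

Shadow minimum tax:
  Adjusted income: R$472,200 + R$135,500 + R$5,000 + R$103,500 = R$716,200
  Exemption: R$93,000 − 25% × (R$716,200 − R$355,000) = R$93,000 − R$90,300 = R$2,700
  Base: R$716,200 − R$2,700 = R$713,500
  R$713,500 × 15% = R$107,025

R$126,556 > R$107,025, so the regular income tax governs.

R$126,556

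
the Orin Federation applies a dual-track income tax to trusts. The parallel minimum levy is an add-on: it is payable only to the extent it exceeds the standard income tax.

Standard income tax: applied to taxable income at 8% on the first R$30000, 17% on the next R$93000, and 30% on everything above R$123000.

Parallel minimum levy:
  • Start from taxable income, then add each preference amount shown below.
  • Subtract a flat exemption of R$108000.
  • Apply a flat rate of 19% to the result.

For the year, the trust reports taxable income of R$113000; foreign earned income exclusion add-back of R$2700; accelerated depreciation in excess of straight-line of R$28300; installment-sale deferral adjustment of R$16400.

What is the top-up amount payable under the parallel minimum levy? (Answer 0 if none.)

R$0

Parallel minimum levy:
  Adjusted income: R$113000 + R$2700 + R$28300 + R$16400 = R$160400
  Less exemption R$108000 → base R$52400
  R$52400 × 19% = R$9956

Standard income tax:
  R$30000 × 8% = R$2400
  R$83000 × 17% = R$14110
  → R$16510

R$9956 ≤ R$16510, so no add-on is due.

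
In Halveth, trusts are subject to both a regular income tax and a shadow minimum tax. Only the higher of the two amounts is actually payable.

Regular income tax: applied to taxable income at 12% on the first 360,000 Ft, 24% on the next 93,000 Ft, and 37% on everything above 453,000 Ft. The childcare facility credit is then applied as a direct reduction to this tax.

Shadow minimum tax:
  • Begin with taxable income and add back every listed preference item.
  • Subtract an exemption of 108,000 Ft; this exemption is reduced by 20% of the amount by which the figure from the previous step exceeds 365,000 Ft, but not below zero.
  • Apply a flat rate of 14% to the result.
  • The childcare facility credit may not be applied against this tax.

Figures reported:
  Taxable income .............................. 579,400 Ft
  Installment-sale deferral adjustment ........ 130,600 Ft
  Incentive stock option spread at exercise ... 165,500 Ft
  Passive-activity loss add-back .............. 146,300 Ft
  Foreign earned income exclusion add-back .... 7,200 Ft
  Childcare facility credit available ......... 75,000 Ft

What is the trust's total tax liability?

Regular income tax:
  360,000 Ft × 12% = 43,200 Ft
  93,000 Ft × 24% = 22,320 Ft
  126,400 Ft × 37% = 46,768 Ft
  → 112,288 Ft
  Less childcare facility credit 75,000 Ft → 37,288 Ft

Shadow minimum tax:
  Adjusted income: 579,400 Ft + 130,600 Ft + 165,500 Ft + 146,300 Ft + 7,200 Ft = 1,029,000 Ft
  Exemption: 20% × (1,029,000 Ft − 365,000 Ft) = 132,800 Ft ≥ 108,000 Ft, so the exemption is fully phased out
  Base: 1,029,000 Ft − 0 Ft = 1,029,000 Ft
  1,029,000 Ft × 14% = 144,060 Ft

144,060 Ft > 37,288 Ft, so the shadow minimum tax is the binding amount.

144,060 Ft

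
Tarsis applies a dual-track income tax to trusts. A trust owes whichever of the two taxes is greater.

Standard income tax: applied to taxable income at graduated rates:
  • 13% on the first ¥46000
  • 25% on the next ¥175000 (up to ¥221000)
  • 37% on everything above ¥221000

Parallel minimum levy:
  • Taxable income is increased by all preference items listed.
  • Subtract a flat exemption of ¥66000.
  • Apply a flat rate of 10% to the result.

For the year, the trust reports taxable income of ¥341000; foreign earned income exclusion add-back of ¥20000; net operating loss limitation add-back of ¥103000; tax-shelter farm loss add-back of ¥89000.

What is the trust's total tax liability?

¥94130

Parallel minimum levy:
  Adjusted income: ¥341000 + ¥20000 + ¥103000 + ¥89000 = ¥553000
  Less exemption ¥66000 → base ¥487000
  ¥487000 × 10% = ¥48700

Standard income tax:
  ¥46000 × 13% = ¥5980
  ¥175000 × 25% = ¥43750
  ¥120000 × 37% = ¥44400
  → ¥94130

¥94130 > ¥48700, so the standard income tax governs.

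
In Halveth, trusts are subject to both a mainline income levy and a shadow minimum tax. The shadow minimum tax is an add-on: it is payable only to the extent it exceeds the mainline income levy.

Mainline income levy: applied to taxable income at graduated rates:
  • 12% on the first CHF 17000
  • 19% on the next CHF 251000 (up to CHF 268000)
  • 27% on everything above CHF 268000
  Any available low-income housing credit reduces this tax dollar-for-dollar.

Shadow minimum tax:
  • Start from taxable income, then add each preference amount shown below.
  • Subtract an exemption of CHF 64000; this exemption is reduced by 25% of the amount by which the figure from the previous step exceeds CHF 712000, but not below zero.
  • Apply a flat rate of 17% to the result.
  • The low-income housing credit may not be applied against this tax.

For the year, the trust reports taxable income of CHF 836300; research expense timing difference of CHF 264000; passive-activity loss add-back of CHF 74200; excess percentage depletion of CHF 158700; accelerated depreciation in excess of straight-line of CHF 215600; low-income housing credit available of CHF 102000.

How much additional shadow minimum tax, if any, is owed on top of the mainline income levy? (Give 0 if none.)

CHF 162125

Shadow minimum tax:
  Adjusted income: CHF 836300 + CHF 264000 + CHF 74200 + CHF 158700 + CHF 215600 = CHF 1548800
  Exemption: 25% × (CHF 1548800 − CHF 712000) = CHF 209200 ≥ CHF 64000, so the exemption is fully phased out
  Base: CHF 1548800 − CHF 0 = CHF 1548800
  CHF 1548800 × 17% = CHF 263296

Mainline income levy:
  CHF 17000 × 12% = CHF 2040
  CHF 251000 × 19% = CHF 47690
  CHF 568300 × 27% = CHF 153441
  → CHF 203171
  Less low-income housing credit CHF 102000 → CHF 101171

Excess of shadow minimum tax over mainline income levy: CHF 263296 − CHF 101171 = CHF 162125.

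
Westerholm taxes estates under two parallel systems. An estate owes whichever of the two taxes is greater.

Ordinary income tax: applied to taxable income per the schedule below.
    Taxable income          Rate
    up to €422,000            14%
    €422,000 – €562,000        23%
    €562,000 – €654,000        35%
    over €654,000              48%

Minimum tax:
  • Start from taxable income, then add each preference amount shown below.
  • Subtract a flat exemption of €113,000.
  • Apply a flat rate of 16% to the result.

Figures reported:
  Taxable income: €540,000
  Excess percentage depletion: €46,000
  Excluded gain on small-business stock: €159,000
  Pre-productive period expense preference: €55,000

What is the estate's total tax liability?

€109,920

Ordinary income tax:
  €422,000 × 14% = €59,080
  €118,000 × 23% = €27,140
  → €86,220

Minimum tax:
  Adjusted income: €540,000 + €46,000 + €159,000 + €55,000 = €800,000
  Less exemption €113,000 → base €687,000
  €687,000 × 16% = €109,920

€109,920 > €86,220, so the minimum tax is the binding amount.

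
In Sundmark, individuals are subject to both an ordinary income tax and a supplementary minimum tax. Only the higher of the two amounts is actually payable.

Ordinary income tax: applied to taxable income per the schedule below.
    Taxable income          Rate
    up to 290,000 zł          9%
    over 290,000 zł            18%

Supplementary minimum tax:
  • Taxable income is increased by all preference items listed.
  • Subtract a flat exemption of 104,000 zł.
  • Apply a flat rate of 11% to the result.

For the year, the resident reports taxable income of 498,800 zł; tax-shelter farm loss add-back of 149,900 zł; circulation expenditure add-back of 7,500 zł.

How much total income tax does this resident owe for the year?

63,684 zł

Supplementary minimum tax:
  Adjusted income: 498,800 zł + 149,900 zł + 7,500 zł = 656,200 zł
  Less exemption 104,000 zł → base 552,200 zł
  552,200 zł × 11% = 60,742 zł

Ordinary income tax:
  290,000 zł × 9% = 26,100 zł
  208,800 zł × 18% = 37,584 zł
  → 63,684 zł

63,684 zł > 60,742 zł, so the ordinary income tax governs.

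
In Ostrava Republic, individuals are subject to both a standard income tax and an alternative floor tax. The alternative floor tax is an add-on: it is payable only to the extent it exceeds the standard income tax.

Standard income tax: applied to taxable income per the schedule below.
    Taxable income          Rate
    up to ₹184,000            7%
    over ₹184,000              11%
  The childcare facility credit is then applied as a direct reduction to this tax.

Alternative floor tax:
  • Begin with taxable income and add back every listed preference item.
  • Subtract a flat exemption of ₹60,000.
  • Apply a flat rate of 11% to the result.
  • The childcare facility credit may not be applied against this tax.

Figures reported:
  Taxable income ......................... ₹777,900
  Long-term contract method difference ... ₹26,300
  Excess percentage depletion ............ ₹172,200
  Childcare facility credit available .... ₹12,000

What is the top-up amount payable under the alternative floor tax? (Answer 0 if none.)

₹34,595

Standard income tax:
  ₹184,000 × 7% = ₹12,880
  ₹593,900 × 11% = ₹65,329
  → ₹78,209
  Less childcare facility credit ₹12,000 → ₹66,209

Alternative floor tax:
  Adjusted income: ₹777,900 + ₹26,300 + ₹172,200 = ₹976,400
  Less exemption ₹60,000 → base ₹916,400
  ₹916,400 × 11% = ₹100,804

Excess of alternative floor tax over standard income tax: ₹100,804 − ₹66,209 = ₹34,595.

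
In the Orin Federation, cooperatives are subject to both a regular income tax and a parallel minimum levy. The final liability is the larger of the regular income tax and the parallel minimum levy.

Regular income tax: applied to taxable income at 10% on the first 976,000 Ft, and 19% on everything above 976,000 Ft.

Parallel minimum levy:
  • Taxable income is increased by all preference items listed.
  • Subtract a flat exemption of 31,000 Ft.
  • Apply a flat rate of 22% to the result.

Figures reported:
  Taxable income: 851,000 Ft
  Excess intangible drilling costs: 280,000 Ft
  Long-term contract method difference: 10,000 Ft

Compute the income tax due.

Parallel minimum levy:
  Adjusted income: 851,000 Ft + 280,000 Ft + 10,000 Ft = 1,141,000 Ft
  Less exemption 31,000 Ft → base 1,110,000 Ft
  1,110,000 Ft × 22% = 244,200 Ft

Regular income tax:
  851,000 Ft × 10% = 85,100 Ft

244,200 Ft > 85,100 Ft, so the parallel minimum levy is the binding amount.

244,200 Ft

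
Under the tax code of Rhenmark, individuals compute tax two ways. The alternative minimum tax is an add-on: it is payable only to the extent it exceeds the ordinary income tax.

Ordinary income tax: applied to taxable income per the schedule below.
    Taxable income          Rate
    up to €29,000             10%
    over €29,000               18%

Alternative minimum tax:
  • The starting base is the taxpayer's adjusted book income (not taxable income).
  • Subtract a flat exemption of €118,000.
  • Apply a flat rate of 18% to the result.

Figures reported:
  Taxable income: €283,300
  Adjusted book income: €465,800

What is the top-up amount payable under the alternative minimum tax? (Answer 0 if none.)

€13,930

Alternative minimum tax:
  Base (adjusted book income): €465,800
  Less exemption €118,000 → base €347,800
  €347,800 × 18% = €62,604

Ordinary income tax:
  €29,000 × 10% = €2,900
  €254,300 × 18% = €45,774
  → €48,674

Excess of alternative minimum tax over ordinary income tax: €62,604 − €48,674 = €13,930.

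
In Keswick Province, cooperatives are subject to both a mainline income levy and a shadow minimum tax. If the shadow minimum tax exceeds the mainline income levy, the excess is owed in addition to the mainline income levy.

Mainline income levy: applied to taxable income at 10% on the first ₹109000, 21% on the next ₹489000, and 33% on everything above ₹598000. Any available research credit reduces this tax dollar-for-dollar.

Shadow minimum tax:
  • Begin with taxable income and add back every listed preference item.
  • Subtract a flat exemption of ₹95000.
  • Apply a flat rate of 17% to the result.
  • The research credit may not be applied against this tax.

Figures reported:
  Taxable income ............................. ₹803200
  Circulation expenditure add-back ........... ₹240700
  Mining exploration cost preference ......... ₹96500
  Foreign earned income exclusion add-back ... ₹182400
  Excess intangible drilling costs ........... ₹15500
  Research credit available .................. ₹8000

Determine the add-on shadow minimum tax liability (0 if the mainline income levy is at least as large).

₹38055

Shadow minimum tax:
  Adjusted income: ₹803200 + ₹240700 + ₹96500 + ₹182400 + ₹15500 = ₹1338300
  Less exemption ₹95000 → base ₹1243300
  ₹1243300 × 17% = ₹211361

Mainline income levy:
  ₹109000 × 10% = ₹10900
  ₹489000 × 21% = ₹102690
  ₹205200 × 33% = ₹67716
  → ₹181306
  Less research credit ₹8000 → ₹173306

Excess of shadow minimum tax over mainline income levy: ₹211361 − ₹173306 = ₹38055.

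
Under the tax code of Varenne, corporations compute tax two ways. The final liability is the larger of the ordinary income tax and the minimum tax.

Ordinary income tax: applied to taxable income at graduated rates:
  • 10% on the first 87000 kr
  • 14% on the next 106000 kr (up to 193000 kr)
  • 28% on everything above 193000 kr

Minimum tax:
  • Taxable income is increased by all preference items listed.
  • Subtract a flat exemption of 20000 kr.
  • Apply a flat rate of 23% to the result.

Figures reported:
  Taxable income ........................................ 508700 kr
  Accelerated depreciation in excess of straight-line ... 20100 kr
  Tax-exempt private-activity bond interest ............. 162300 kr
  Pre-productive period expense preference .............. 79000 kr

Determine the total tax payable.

Ordinary income tax:
  87000 kr × 10% = 8700 kr
  106000 kr × 14% = 14840 kr
  315700 kr × 28% = 88396 kr
  → 111936 kr

Minimum tax:
  Adjusted income: 508700 kr + 20100 kr + 162300 kr + 79000 kr = 770100 kr
  Less exemption 20000 kr → base 750100 kr
  750100 kr × 23% = 172523 kr

172523 kr > 111936 kr, so the minimum tax is the binding amount.

172523 kr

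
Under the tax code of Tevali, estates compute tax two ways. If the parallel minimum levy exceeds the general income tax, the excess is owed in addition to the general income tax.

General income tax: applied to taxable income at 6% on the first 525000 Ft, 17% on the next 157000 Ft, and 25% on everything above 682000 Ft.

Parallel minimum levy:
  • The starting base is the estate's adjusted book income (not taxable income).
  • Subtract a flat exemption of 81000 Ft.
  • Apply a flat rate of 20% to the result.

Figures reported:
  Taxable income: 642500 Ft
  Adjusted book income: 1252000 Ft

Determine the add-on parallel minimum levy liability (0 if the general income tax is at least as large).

General income tax:
  525000 Ft × 6% = 31500 Ft
  117500 Ft × 17% = 19975 Ft
  → 51475 Ft

Parallel minimum levy:
  Base (adjusted book income): 1252000 Ft
  Less exemption 81000 Ft → base 1171000 Ft
  1171000 Ft × 20% = 234200 Ft

Excess of parallel minimum levy over general income tax: 234200 Ft − 51475 Ft = 182725 Ft.

182725 Ft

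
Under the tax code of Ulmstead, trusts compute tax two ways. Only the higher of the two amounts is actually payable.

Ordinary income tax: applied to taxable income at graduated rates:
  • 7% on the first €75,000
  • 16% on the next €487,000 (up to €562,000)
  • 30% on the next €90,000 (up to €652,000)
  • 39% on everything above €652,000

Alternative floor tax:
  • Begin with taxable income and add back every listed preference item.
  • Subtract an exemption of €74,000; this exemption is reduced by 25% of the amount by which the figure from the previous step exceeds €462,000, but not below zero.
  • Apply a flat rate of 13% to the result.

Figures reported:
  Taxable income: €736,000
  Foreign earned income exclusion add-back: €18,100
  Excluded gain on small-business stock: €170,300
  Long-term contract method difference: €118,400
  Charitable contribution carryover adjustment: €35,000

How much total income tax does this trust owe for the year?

€142,930

Alternative floor tax:
  Adjusted income: €736,000 + €18,100 + €170,300 + €118,400 + €35,000 = €1,077,800
  Exemption: 25% × (€1,077,800 − €462,000) = €153,950 ≥ €74,000, so the exemption is fully phased out
  Base: €1,077,800 − €0 = €1,077,800
  €1,077,800 × 13% = €140,114

Ordinary income tax:
  €75,000 × 7% = €5,250
  €487,000 × 16% = €77,920
  €90,000 × 30% = €27,000
  €84,000 × 39% = €32,760
  → €142,930

€142,930 > €140,114, so the ordinary income tax governs.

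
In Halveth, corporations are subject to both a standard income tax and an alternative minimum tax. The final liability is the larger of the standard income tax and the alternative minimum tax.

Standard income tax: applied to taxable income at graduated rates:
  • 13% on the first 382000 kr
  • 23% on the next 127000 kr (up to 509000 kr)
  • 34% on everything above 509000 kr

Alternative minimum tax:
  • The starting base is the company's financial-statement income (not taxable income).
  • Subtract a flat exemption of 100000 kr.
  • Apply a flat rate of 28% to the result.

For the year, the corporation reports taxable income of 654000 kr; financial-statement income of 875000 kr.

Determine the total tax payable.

Standard income tax:
  382000 kr × 13% = 49660 kr
  127000 kr × 23% = 29210 kr
  145000 kr × 34% = 49300 kr
  → 128170 kr

Alternative minimum tax:
  Base (financial-statement income): 875000 kr
  Less exemption 100000 kr → base 775000 kr
  775000 kr × 28% = 217000 kr

217000 kr > 128170 kr, so the alternative minimum tax is the binding amount.

217000 kr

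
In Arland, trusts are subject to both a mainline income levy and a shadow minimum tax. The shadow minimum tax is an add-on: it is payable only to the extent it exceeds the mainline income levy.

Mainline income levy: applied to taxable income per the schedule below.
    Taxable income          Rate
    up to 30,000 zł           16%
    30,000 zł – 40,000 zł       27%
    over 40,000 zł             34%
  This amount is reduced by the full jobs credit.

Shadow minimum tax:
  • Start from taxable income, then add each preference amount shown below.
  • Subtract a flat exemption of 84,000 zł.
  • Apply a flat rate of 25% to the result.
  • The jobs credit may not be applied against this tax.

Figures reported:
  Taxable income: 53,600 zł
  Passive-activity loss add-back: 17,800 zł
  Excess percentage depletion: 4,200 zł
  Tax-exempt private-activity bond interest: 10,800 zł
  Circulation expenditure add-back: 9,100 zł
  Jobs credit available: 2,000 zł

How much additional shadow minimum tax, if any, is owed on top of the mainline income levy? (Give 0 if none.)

Shadow minimum tax:
  Adjusted income: 53,600 zł + 17,800 zł + 4,200 zł + 10,800 zł + 9,100 zł = 95,500 zł
  Less exemption 84,000 zł → base 11,500 zł
  11,500 zł × 25% = 2,875 zł

Mainline income levy:
  30,000 zł × 16% = 4,800 zł
  10,000 zł × 27% = 2,700 zł
  13,600 zł × 34% = 4,624 zł
  → 12,124 zł
  Less jobs credit 2,000 zł → 10,124 zł

2,875 zł ≤ 10,124 zł, so no add-on is due.

0 zł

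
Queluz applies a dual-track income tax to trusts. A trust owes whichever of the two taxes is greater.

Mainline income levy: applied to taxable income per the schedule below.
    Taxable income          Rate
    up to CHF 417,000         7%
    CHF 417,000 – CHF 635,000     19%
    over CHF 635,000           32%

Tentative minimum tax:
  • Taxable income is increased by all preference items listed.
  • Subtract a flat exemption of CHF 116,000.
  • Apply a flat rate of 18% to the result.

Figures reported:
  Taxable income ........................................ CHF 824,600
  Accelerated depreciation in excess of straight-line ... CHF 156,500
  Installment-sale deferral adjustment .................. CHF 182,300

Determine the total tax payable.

CHF 188,532

Tentative minimum tax:
  Adjusted income: CHF 824,600 + CHF 156,500 + CHF 182,300 = CHF 1,163,400
  Less exemption CHF 116,000 → base CHF 1,047,400
  CHF 1,047,400 × 18% = CHF 188,532

Mainline income levy:
  CHF 417,000 × 7% = CHF 29,190
  CHF 218,000 × 19% = CHF 41,420
  CHF 189,600 × 32% = CHF 60,672
  → CHF 131,282

CHF 188,532 > CHF 131,282, so the tentative minimum tax is the binding amount.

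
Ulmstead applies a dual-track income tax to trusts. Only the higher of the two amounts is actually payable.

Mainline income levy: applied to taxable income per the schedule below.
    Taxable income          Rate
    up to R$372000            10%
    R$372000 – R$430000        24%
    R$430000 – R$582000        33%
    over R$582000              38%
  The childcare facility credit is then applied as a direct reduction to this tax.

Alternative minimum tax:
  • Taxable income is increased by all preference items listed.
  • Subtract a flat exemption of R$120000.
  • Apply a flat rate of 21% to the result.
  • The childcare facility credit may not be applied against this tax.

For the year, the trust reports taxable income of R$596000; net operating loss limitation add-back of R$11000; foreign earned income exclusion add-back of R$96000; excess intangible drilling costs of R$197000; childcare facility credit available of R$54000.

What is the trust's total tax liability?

Alternative minimum tax:
  Adjusted income: R$596000 + R$11000 + R$96000 + R$197000 = R$900000
  Less exemption R$120000 → base R$780000
  R$780000 × 21% = R$163800

Mainline income levy:
  R$372000 × 10% = R$37200
  R$58000 × 24% = R$13920
  R$152000 × 33% = R$50160
  R$14000 × 38% = R$5320
  → R$106600
  Less childcare facility credit R$54000 → R$52600

R$163800 > R$52600, so the alternative minimum tax is the binding amount.

R$163800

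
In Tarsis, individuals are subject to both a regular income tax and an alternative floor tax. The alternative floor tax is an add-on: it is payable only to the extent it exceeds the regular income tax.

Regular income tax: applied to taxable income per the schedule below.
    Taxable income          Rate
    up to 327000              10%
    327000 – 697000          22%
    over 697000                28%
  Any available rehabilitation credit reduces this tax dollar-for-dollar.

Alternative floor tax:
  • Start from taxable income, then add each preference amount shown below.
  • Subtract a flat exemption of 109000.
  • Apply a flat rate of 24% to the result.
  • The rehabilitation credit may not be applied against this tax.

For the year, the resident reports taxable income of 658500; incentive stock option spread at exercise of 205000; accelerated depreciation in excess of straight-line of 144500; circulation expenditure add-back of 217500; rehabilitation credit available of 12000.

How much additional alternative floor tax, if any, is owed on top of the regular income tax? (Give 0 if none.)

Regular income tax:
  327000 × 10% = 32700
  331500 × 22% = 72930
  → 105630
  Less rehabilitation credit 12000 → 93630

Alternative floor tax:
  Adjusted income: 658500 + 205000 + 144500 + 217500 = 1225500
  Less exemption 109000 → base 1116500
  1116500 × 24% = 267960

Excess of alternative floor tax over regular income tax: 267960 − 93630 = 174330.

174330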